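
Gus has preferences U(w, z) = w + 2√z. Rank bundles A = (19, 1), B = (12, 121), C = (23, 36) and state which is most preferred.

Evaluate utility at each bundle:
U(A) = 21.000.
U(B) = 34.000.
U(C) = 35.000.
Highest utility is C, so C ≻ B ≻ A.

Bundle C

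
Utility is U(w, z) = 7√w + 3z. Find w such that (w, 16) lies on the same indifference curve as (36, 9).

U(36, 9) = 69.
Set U(w, 16) = 69 and solve.
With z = 16: 7√w = 69 − 3·16 = 21, so √w = 3 and w = 9.
Check: U(9, 16) = 69.

w = 9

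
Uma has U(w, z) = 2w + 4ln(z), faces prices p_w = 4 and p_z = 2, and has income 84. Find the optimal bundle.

MU_w = 2, MU_z = 4/z.
MRS = 2 ÷ (4/z).
Tangency: set MRS = p_w/p_z = 4/2 = 2.
MRS depends only on z: 0.5·z = 2 ⇒ z* = 2/0.5 = 4.
From the budget, 4·w = 84 − 2·4 = 76, so w* = 19.

w* = 19, z* = 4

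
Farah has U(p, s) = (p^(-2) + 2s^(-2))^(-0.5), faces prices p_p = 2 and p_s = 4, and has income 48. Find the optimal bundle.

p* = 8, s* = 8

For CES with ρ = -2, MRS = (1/2)·(s/p)^3.
Tangency: set MRS = p_p/p_s = 2/4 = 0.5.
So (s/p)^3 = 1; taking the cube root, s/p = 1, i.e. s = p.
Substitute into the budget 2·p + 4·s = 48: 6·p = 48, so p* = 8 and s* = 8.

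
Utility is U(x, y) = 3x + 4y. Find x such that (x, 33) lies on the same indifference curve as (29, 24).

x = 17

U(29, 24) = 183.
Set U(x, 33) = 183 and solve.
3x + 4·33 = 183 ⇒ 3x = 51 ⇒ x = 17.
Check: U(17, 33) = 183.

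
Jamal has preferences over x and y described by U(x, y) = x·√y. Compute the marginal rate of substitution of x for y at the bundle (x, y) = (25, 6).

MU_x = √y and MU_y = 0.5·x·y^(-0.5).
MRS = MU_x/MU_y = (2)·y/x.
At (25, 6): MRS = 12/25.
So at (25, 6) the consumer would give up 12/25 units of y for one more unit of x.

MRS = 12/25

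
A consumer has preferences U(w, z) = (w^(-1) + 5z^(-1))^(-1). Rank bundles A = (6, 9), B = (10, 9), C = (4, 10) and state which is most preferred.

Evaluate utility at each bundle:
U(A) = 1.385.
U(B) = 1.525.
U(C) = 1.333.
Highest utility is B, so B ≻ A ≻ C.

Bundle B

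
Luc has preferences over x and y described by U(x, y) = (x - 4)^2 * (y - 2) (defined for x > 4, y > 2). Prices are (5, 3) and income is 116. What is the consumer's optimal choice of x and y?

MU_x = 2·(x−4)·(y−2), MU_y = (x−4)^2.
MRS = (2/1)·(y−2)/(x−4).
Tangency: set MRS = p_x/p_y = 5/3.
So (2/1)·(y − 2)/(x − 4) = 5/3, i.e. (y − 2) = (5/6)·(x − 4).
Rewrite the budget in excess-of-subsistence terms: 5·(x − 4) + 3·(y − 2) = 116 − 5·4 − 3·2 = 90.
Substituting, 7.5·(x − 4) = 90, so x − 4 = 12 and x* = 16.
Then y − 2 = (5/6)·12 = 10, so y* = 12.

x* = 16, y* = 12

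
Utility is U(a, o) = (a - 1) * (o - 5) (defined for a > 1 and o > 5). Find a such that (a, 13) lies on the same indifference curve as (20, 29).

U(20, 29) = 456.
Set U(a, 13) = 456 and solve.
With o = 13: (13 − 5) = 8, so (a − 1) = 456/8 = 57.
So a = 1 + 57 = 58.
Check: U(58, 13) = 456.

a = 58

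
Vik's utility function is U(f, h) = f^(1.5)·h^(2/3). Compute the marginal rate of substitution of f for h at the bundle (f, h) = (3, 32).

MU_f = 1.5·√f·h^(2/3) and MU_h = 2/3·f^(1.5)·h^(-1/3).
MRS = MU_f/MU_h = (2.25)·h/f.
At (3, 32): MRS = 24.
The indifference curve has slope −24 at this bundle.

MRS = 24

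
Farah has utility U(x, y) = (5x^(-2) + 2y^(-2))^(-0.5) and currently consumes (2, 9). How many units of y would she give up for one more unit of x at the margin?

MRS = 3645/16

For CES with ρ = -2, MRS = (5/2)·(y/x)^3.
At (2, 9): MRS = 3645/16.
That is, one extra unit of x is worth 3645/16 units of y at the margin.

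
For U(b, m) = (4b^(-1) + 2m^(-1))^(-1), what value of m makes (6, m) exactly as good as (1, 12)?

m = 4/7

U depends on (b, m) only through S = 4b^(-1) + 2m^(-1), so equal utility means equal S. At (1, 12): S = 25/6.
With b = 6: 4·6^(-1) = 2/3, so 2m^(-1) = 25/6 − 2/3 = 3.5, i.e. m^(-1) = 1.75.
Hence m = 1/1.75 = 4/7.
Check: U(6, 4/7) = 0.24.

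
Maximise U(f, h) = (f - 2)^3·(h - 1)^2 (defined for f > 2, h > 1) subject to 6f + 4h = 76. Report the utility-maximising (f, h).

MU_f = 3·(f−2)^2·(h−1)^2, MU_h = 2·(f−2)^3·(h−1).
MRS = (3/2)·(h−1)/(f−2).
Tangency: set MRS = p_f/p_h = 6/4 = 1.5.
So (3/2)·(h − 1)/(f − 2) = 1.5, i.e. (h − 1) = (f − 2).
Rewrite the budget in excess-of-subsistence terms: 6·(f − 2) + 4·(h − 1) = 76 − 6·2 − 4·1 = 60.
Substituting, 10·(f − 2) = 60, so f − 2 = 6 and f* = 8.
Then h − 1 = 6, so h* = 7.

f* = 8, h* = 7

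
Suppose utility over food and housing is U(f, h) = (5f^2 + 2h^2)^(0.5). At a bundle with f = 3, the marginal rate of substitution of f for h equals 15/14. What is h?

For CES with ρ = 2, MRS = (5/2)·(h/f)^(-1).
Setting (5/2)·(h/3)^(-1) = 15/14 gives (h/3)^(-1) = 3/7, so h/3 = 7/3 and h = 7.

h = 7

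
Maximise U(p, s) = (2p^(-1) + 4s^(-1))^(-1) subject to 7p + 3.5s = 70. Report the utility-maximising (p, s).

p* = 5, s* = 10

For CES with ρ = -1, MRS = (2/4)·(s/p)^2.
Tangency: set MRS = p_p/p_s = 7/3.5 = 2.
So (s/p)^2 = 4; taking the square root, s/p = 2, i.e. s = 2·p.
Substitute into the budget 7·p + 3.5·s = 70: 14·p = 70, so p* = 5 and s* = 2·5 = 10.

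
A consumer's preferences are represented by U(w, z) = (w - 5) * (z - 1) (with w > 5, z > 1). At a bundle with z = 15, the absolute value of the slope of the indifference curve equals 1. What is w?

MU_w = (z−1), MU_z = (w−5).
MRS = (z−1)/(w−5).
Substitute z = 15: MRS = 14/(w − 5). Setting this equal to 1 gives w − 5 = 14/1 = 14, so w = 19.

w = 19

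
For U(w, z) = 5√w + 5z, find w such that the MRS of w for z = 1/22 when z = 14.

w = 121

MU_w = 5/(2√w), MU_z = 5.
MRS = 5/(2√w) ÷ 5.
MRS depends only on w: 0.5/√w = 1/22 ⇒ √w = 0.5/(1/22) = 11 ⇒ w = 121.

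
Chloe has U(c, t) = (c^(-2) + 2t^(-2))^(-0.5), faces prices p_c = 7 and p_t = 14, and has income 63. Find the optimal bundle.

For CES with ρ = -2, MRS = (1/2)·(t/c)^3.
Tangency: set MRS = p_c/p_t = 7/14 = 0.5.
So (t/c)^3 = 1; taking the cube root, t/c = 1, i.e. t = c.
Substitute into the budget 7·c + 14·t = 63: 21·c = 63, so c* = 3 and t* = 3.

c* = 3, t* = 3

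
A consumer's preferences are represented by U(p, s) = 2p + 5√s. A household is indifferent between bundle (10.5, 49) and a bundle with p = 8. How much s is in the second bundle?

U(10.5, 49) = 56.
Set U(8, s) = 56 and solve.
With p = 8: 5√s = 56 − 2·8 = 40, so √s = 8 and s = 64.
Check: U(8, 64) = 56.

s = 64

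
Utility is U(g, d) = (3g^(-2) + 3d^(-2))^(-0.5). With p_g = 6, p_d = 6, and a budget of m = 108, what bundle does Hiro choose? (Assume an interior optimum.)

g* = 9, d* = 9

For CES with ρ = -2, MRS = (d/g)^3.
Tangency: set MRS = p_g/p_d = 6/6 = 1.
So (d/g)^3 = 1; taking the cube root, d/g = 1, i.e. d = g.
Substitute into the budget 6·g + 6·d = 108: 12·g = 108, so g* = 9 and d* = 9.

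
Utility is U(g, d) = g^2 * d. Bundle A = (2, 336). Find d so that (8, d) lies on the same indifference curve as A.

U(2, 336) = 1344.
Set U(8, d) = 1344 and solve.
With g = 8: 8^2 = 64, so d = 1344/64 = 21.
Check: U(8, 21) = 1344.

d = 21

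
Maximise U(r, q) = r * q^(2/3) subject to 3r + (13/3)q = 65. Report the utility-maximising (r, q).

r* = 13, q* = 6

MU_r = q^(2/3) and MU_q = 2/3·r·q^(-1/3).
MRS = MU_r/MU_q = (1.5)·q/r.
Tangency: set MRS = p_r/p_q = 3/(13/3) = 9/13.
So (1.5)·q/r = 9/13, i.e. q = (6/13)·r.
Substitute into the budget 3·r + (13/3)·q = 65: 5·r = 65, so r* = 13.
Then q* = (6/13)·13 = 6.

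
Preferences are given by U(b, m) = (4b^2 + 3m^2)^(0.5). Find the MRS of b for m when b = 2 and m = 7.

For CES with ρ = 2, MRS = (4/3)·(m/b)^(-1).
At (2, 7): MRS = 8/21.
So at (2, 7) the consumer would give up 8/21 units of m for one more unit of b.

MRS = 8/21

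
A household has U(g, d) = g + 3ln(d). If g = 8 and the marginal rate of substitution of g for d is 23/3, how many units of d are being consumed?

MU_g = 1, MU_d = 3/d.
MRS = 1 ÷ (3/d).
MRS depends only on d: (1/3)·d = 23/3 ⇒ d = (23/3)/(1/3) = 23.

d = 23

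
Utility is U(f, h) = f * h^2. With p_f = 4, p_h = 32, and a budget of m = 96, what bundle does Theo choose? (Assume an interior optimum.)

f* = 8, h* = 2

MU_f = h^2 and MU_h = 2·f·h.
MRS = MU_f/MU_h = (1/2)·h/f.
Tangency: set MRS = p_f/p_h = 4/32 = 0.125.
So (1/2)·h/f = 0.125, i.e. h = 0.25·f.
Substitute into the budget 4·f + 32·h = 96: 12·f = 96, so f* = 8.
Then h* = 0.25·8 = 2.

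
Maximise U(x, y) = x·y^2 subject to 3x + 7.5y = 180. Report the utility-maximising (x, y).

MU_x = y^2 and MU_y = 2·x·y.
MRS = MU_x/MU_y = (1/2)·y/x.
Tangency: set MRS = p_x/p_y = 3/7.5 = 0.4.
So (1/2)·y/x = 0.4, i.e. y = 0.8·x.
Substitute into the budget 3·x + 7.5·y = 180: 9·x = 180, so x* = 20.
Then y* = 0.8·20 = 16.

x* = 20, y* = 16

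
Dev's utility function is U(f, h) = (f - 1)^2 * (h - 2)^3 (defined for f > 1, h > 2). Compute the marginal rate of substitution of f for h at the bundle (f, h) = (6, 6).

MRS = 8/15

MU_f = 2·(f−1)·(h−2)^3, MU_h = 3·(f−1)^2·(h−2)^2.
MRS = (2/3)·(h−2)/(f−1).
At (6, 6): MRS = 8/15.
The indifference curve has slope −8/15 at this bundle.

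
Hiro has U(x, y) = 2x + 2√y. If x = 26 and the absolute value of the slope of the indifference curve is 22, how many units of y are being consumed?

y = 121

MU_x = 2, MU_y = 2/(2√y).
MRS = 2 ÷ (2/(2√y)).
MRS depends only on y: 2·√y = 22 ⇒ √y = 22/2 = 11 ⇒ y = 121.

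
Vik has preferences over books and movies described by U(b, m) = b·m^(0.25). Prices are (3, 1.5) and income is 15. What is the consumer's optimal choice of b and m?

b* = 4, m* = 2

MU_b = m^(0.25) and MU_m = 0.25·b·m^(-0.75).
MRS = MU_b/MU_m = (4)·m/b.
Tangency: set MRS = p_b/p_m = 3/1.5 = 2.
So (4)·m/b = 2, i.e. m = 0.5·b.
Substitute into the budget 3·b + 1.5·m = 15: 3.75·b = 15, so b* = 4.
Then m* = 0.5·4 = 2.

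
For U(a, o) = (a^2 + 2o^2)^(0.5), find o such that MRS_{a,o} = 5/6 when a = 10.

o = 6

For CES with ρ = 2, MRS = (1/2)·(o/a)^(-1).
Setting (1/2)·(o/10)^(-1) = 5/6 gives (o/10)^(-1) = 5/3, so o/10 = 0.6 and o = 6.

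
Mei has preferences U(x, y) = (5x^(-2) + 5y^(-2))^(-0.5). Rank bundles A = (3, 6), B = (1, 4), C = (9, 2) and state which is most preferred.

Bundle A

Evaluate utility at each bundle:
U(A) = 1.200.
U(B) = 0.434.
U(C) = 0.873.
Highest utility is A, so A ≻ C ≻ B.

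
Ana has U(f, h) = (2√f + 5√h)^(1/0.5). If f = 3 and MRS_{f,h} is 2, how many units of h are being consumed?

For CES with ρ = 0.5, MRS = (2/5)·√(h/f).
Setting (2/5)·√(h/3) = 2 gives √(h/3) = 5, so h/3 = 25 and h = 75.

h = 75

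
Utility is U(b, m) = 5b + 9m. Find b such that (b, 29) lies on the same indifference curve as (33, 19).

U(33, 19) = 336.
Set U(b, 29) = 336 and solve.
5b + 9·29 = 336 ⇒ 5b = 75 ⇒ b = 15.
Check: U(15, 29) = 336.

b = 15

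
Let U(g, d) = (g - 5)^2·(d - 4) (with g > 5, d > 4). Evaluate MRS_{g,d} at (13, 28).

MU_g = 2·(g−5)·(d−4), MU_d = (g−5)^2.
MRS = (2/1)·(d−4)/(g−5).
At (13, 28): MRS = 6.
That is, one extra unit of g is worth 6 units of d at the margin.

MRS = 6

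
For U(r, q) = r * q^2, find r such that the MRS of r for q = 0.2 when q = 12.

r = 30

MU_r = q^2 and MU_q = 2·r·q.
MRS = MU_r/MU_q = (1/2)·q/r.
Substitute q = 12: MRS = 6/r. Setting 6/r = 0.2 gives r = 6/0.2 = 30.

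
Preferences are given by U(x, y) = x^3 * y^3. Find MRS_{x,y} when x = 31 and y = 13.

MU_x = 3·x^2·y^3 and MU_y = 3·x^3·y^2.
MRS = MU_x/MU_y = y/x.
At (31, 13): MRS = 13/31.
That is, one extra unit of x is worth 13/31 units of y at the margin.

MRS = 13/31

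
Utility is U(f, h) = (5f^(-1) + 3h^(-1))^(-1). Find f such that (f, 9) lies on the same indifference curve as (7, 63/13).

U depends on (f, h) only through S = 5f^(-1) + 3h^(-1), so equal utility means equal S. At (7, 63/13): S = 4/3.
With h = 9: 3·9^(-1) = 1/3, so 5f^(-1) = 4/3 − 1/3 = 1, i.e. f^(-1) = 0.2.
Hence f = 1/0.2 = 5.
Check: U(5, 9) = 0.75.

f = 5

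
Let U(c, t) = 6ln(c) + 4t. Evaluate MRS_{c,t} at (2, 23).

MU_c = 6/c, MU_t = 4.
MRS = 6/c ÷ 4.
At (2, 23): MRS = 0.75.
So at (2, 23) the consumer would give up 0.75 units of t for one more unit of c.

MRS = 0.75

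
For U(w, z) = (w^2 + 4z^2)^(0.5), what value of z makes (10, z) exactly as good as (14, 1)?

U depends on (w, z) only through S = w^2 + 4z^2, so equal utility means equal S. At (14, 1): S = 200.
With w = 10: 10^2 = 100, so 4z^2 = 200 − 100 = 100, i.e. z^2 = 25.
Hence z = √25 = 5.
Check: U(10, 5) = 14.1421.

z = 5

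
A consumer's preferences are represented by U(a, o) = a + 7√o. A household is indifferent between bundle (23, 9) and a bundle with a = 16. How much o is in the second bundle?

U(23, 9) = 44.
Set U(16, o) = 44 and solve.
With a = 16: 7√o = 44 − 16 = 28, so √o = 4 and o = 16.
Check: U(16, 16) = 44.

o = 16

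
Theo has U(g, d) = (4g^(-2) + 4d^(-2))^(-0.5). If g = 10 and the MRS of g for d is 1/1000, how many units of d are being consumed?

For CES with ρ = -2, MRS = (d/g)^3.
Setting (d/10)^3 = 1/1000 gives d/10 = 0.1 and d = 1.

d = 1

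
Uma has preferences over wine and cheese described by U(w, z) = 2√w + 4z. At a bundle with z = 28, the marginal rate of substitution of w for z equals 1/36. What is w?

w = 81

MU_w = 2/(2√w), MU_z = 4.
MRS = 2/(2√w) ÷ 4.
MRS depends only on w: 0.25/√w = 1/36 ⇒ √w = 0.25/(1/36) = 9 ⇒ w = 81.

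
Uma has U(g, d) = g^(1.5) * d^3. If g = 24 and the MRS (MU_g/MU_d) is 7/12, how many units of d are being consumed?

MU_g = 1.5·√g·d^3 and MU_d = 3·g^(1.5)·d^2.
MRS = MU_g/MU_d = (0.5)·d/g.
Substitute g = 24: MRS = d/48. Setting d/48 = 7/12 gives d = (7/12)·48 = 28.

d = 28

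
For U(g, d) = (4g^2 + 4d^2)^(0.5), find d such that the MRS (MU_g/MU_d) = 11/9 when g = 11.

d = 9

For CES with ρ = 2, MRS = (d/g)^(-1).
Setting (d/11)^(-1) = 11/9 gives d/11 = 9/11 and d = 9.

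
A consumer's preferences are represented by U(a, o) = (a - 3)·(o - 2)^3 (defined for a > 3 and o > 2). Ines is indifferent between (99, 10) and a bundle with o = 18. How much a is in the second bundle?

U(99, 10) = 49152.
Set U(a, 18) = 49152 and solve.
With o = 18: (18 − 2)^3 = 4096, so (a − 3) = 49152/4096 = 12.
So a = 3 + 12 = 15.
Check: U(15, 18) = 49152.

a = 15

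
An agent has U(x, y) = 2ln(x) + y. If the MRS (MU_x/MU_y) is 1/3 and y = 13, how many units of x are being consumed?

x = 6

MU_x = 2/x, MU_y = 1.
MRS = 2/x ÷ 1.
MRS depends only on x: 2/x = 1/3 ⇒ x = 2/(1/3) = 6.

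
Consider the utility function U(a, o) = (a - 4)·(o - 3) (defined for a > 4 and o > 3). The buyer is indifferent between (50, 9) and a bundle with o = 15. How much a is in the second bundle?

U(50, 9) = 276.
Set U(a, 15) = 276 and solve.
With o = 15: (15 − 3) = 12, so (a − 4) = 276/12 = 23.
So a = 4 + 23 = 27.
Check: U(27, 15) = 276.

a = 27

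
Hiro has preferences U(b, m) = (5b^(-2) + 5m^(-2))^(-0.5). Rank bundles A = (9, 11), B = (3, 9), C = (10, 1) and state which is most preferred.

Evaluate utility at each bundle:
U(A) = 3.115.
U(B) = 1.273.
U(C) = 0.445.
Highest utility is A, so A ≻ B ≻ C.

Bundle A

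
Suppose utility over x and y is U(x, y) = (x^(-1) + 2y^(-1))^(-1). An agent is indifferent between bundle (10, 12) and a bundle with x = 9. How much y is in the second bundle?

y = 90/7

U depends on (x, y) only through S = x^(-1) + 2y^(-1), so equal utility means equal S. At (10, 12): S = 4/15.
With x = 9: 9^(-1) = 1/9, so 2y^(-1) = 4/15 − 1/9 = 7/45, i.e. y^(-1) = 7/90.
Hence y = 1/(7/90) = 90/7.
Check: U(9, 90/7) = 3.75.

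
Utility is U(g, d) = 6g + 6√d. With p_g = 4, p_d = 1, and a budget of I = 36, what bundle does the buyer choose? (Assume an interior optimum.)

MU_g = 6, MU_d = 6/(2√d).
MRS = 6 ÷ (6/(2√d)).
Tangency: set MRS = p_g/p_d = 4/1 = 4.
MRS depends only on d: 2·√d = 4 ⇒ √d = 4/2 = 2 ⇒ d* = 4.
From the budget, 4·g = 36 − 1·4 = 32, so g* = 8.

g* = 8, d* = 4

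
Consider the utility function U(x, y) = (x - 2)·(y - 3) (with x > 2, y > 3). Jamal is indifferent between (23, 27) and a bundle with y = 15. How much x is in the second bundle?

U(23, 27) = 504.
Set U(x, 15) = 504 and solve.
With y = 15: (15 − 3) = 12, so (x − 2) = 504/12 = 42.
So x = 2 + 42 = 44.
Check: U(44, 15) = 504.

x = 44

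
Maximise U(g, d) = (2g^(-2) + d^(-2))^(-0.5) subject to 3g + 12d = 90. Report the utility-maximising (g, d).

g* = 10, d* = 5

For CES with ρ = -2, MRS = (2/1)·(d/g)^3.
Tangency: set MRS = p_g/p_d = 3/12 = 0.25.
So (d/g)^3 = 0.125; taking the cube root, d/g = 0.5, i.e. d = 0.5·g.
Substitute into the budget 3·g + 12·d = 90: 9·g = 90, so g* = 10 and d* = 0.5·10 = 5.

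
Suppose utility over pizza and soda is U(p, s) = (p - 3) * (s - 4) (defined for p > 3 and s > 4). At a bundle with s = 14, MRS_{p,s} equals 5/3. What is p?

MU_p = (s−4), MU_s = (p−3).
MRS = (s−4)/(p−3).
Substitute s = 14: MRS = 10/(p − 3). Setting this equal to 5/3 gives p − 3 = 10/(5/3) = 6, so p = 9.

p = 9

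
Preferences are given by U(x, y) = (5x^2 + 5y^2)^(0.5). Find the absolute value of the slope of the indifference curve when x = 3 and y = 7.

For CES with ρ = 2, MRS = (y/x)^(-1).
At (3, 7): MRS = 3/7.
The indifference curve has slope −3/7 at this bundle.

MRS = 3/7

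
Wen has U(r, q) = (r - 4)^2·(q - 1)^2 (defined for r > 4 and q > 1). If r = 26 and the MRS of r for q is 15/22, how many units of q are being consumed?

MU_r = 2·(r−4)·(q−1)^2, MU_q = 2·(r−4)^2·(q−1).
MRS = (q−1)/(r−4).
Substitute r = 26: MRS = (q − 1)/22. Setting this equal to 15/22 gives q − 1 = (15/22)·22 = 15, so q = 16.

q = 16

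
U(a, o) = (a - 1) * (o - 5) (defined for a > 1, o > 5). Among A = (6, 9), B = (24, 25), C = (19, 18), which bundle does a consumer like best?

Evaluate utility at each bundle:
U(A) = 20.
U(B) = 460.
U(C) = 234.
Highest utility is B, so B ≻ C ≻ A.

Bundle B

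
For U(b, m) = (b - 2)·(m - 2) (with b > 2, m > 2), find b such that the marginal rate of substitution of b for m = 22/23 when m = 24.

MU_b = (m−2), MU_m = (b−2).
MRS = (m−2)/(b−2).
Substitute m = 24: MRS = 22/(b − 2). Setting this equal to 22/23 gives b − 2 = 22/(22/23) = 23, so b = 25.

b = 25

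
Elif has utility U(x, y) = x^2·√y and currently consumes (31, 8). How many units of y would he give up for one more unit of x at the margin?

MU_x = 2·x·√y and MU_y = 0.5·x^2·y^(-0.5).
MRS = MU_x/MU_y = (4)·y/x.
At (31, 8): MRS = 32/31.
The indifference curve has slope −32/31 at this bundle.

MRS = 32/31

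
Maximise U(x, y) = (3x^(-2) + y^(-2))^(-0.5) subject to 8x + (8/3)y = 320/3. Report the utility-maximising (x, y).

For CES with ρ = -2, MRS = (3/1)·(y/x)^3.
Tangency: set MRS = p_x/p_y = 8/(8/3) = 3.
So (y/x)^3 = 1; taking the cube root, y/x = 1, i.e. y = x.
Substitute into the budget 8·x + (8/3)·y = 320/3: (32/3)·x = 320/3, so x* = 10 and y* = 10.

x* = 10, y* = 10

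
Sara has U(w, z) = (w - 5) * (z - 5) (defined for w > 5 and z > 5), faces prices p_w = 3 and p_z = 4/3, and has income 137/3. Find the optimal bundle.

w* = 9, z* = 14

MU_w = (z−5), MU_z = (w−5).
MRS = (z−5)/(w−5).
Tangency: set MRS = p_w/p_z = 3/(4/3) = 2.25.
So (z − 5)/(w − 5) = 2.25, i.e. (z − 5) = 2.25·(w − 5).
Rewrite the budget in excess-of-subsistence terms: 3·(w − 5) + (4/3)·(z − 5) = 137/3 − 3·5 − (4/3)·5 = 24.
Substituting, 6·(w − 5) = 24, so w − 5 = 4 and w* = 9.
Then z − 5 = 2.25·4 = 9, so z* = 14.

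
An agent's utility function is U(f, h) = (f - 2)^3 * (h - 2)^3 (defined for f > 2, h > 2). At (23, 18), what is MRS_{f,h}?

MU_f = 3·(f−2)^2·(h−2)^3, MU_h = 3·(f−2)^3·(h−2)^2.
MRS = (h−2)/(f−2).
At (23, 18): MRS = 16/21.
That is, one extra unit of f is worth 16/21 units of h at the margin.

MRS = 16/21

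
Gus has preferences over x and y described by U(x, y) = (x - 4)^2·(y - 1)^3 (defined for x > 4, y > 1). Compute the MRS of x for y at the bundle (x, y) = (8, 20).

MRS = 19/6

MU_x = 2·(x−4)·(y−1)^3, MU_y = 3·(x−4)^2·(y−1)^2.
MRS = (2/3)·(y−1)/(x−4).
At (8, 20): MRS = 19/6.
The indifference curve has slope −19/6 at this bundle.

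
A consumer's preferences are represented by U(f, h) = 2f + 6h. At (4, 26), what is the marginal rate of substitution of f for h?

MRS = 1/3

MU_f = 2, MU_h = 6, so MRS = 2/6 = 1/3 at every bundle.
At (4, 26): MRS = 1/3.
So at (4, 26) the consumer would give up 1/3 units of h for one more unit of f.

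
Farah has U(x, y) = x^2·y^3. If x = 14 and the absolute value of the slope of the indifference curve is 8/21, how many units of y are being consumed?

MU_x = 2·x·y^3 and MU_y = 3·x^2·y^2.
MRS = MU_x/MU_y = (2/3)·y/x.
Substitute x = 14: MRS = y/21. Setting y/21 = 8/21 gives y = (8/21)·21 = 8.

y = 8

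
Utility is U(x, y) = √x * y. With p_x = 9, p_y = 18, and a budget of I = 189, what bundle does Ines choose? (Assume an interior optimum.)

MU_x = 0.5·x^(-0.5)·y and MU_y = √x.
MRS = MU_x/MU_y = (0.5)·y/x.
Tangency: set MRS = p_x/p_y = 9/18 = 0.5.
So (0.5)·y/x = 0.5, i.e. y = x.
Substitute into the budget 9·x + 18·y = 189: 27·x = 189, so x* = 7.
Then y* = 7.

x* = 7, y* = 7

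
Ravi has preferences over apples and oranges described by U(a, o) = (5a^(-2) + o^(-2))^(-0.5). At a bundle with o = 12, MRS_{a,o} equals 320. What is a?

For CES with ρ = -2, MRS = (5/1)·(o/a)^3.
Setting (5/1)·(12/a)^3 = 320 gives (12/a)^3 = 64, so 12/a = 4 and a = 3.

a = 3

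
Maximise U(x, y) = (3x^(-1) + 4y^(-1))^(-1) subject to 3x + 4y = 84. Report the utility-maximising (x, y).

x* = 12, y* = 12

For CES with ρ = -1, MRS = (3/4)·(y/x)^2.
Tangency: set MRS = p_x/p_y = 3/4 = 0.75.
So (y/x)^2 = 1; taking the square root, y/x = 1, i.e. y = x.
Substitute into the budget 3·x + 4·y = 84: 7·x = 84, so x* = 12 and y* = 12.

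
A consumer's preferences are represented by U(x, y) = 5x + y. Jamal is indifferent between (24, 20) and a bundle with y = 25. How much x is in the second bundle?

x = 23

U(24, 20) = 140.
Set U(x, 25) = 140 and solve.
5x + 25 = 140 ⇒ 5x = 115 ⇒ x = 23.
Check: U(23, 25) = 140.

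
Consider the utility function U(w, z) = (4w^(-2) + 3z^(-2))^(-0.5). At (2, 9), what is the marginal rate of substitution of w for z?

MRS = 121.5

For CES with ρ = -2, MRS = (4/3)·(z/w)^3.
At (2, 9): MRS = 121.5.
That is, one extra unit of w is worth 121.5 units of z at the margin.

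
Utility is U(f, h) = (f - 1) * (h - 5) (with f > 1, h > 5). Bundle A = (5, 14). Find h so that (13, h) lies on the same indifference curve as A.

U(5, 14) = 36.
Set U(13, h) = 36 and solve.
With f = 13: (13 − 1) = 12, so (h − 5) = 36/12 = 3.
So h = 5 + 3 = 8.
Check: U(13, 8) = 36.

h = 8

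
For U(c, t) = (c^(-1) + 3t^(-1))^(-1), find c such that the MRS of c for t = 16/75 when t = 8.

c = 10

For CES with ρ = -1, MRS = (1/3)·(t/c)^2.
Setting (1/3)·(8/c)^2 = 16/75 gives (8/c)^2 = 16/25, so 8/c = 0.8 and c = 10.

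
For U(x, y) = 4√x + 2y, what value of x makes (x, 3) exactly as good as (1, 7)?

x = 9

U(1, 7) = 18.
Set U(x, 3) = 18 and solve.
With y = 3: 4√x = 18 − 2·3 = 12, so √x = 3 and x = 9.
Check: U(9, 3) = 18.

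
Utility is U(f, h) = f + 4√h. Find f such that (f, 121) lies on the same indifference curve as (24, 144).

U(24, 144) = 72.
Set U(f, 121) = 72 and solve.
With h = 121: √121 = 11, so f = 72 − 4·11 = 28.
Check: U(28, 121) = 72.

f = 28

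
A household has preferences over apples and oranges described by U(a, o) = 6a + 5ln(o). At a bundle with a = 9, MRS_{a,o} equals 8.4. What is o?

MU_a = 6, MU_o = 5/o.
MRS = 6 ÷ (5/o).
MRS depends only on o: 1.2·o = 8.4 ⇒ o = 8.4/1.2 = 7.

o = 7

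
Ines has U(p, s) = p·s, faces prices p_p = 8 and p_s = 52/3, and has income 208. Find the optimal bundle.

MU_p = s and MU_s = p.
MRS = MU_p/MU_s = s/p.
Tangency: set MRS = p_p/p_s = 8/(52/3) = 6/13.
So s/p = 6/13, i.e. s = (6/13)·p.
Substitute into the budget 8·p + (52/3)·s = 208: 16·p = 208, so p* = 13.
Then s* = (6/13)·13 = 6.

p* = 13, s* = 6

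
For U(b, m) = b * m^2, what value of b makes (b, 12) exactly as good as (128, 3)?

U(128, 3) = 1152.
Set U(b, 12) = 1152 and solve.
With m = 12: 12^2 = 144, so b = 1152/144 = 8.
Check: U(8, 12) = 1152.

b = 8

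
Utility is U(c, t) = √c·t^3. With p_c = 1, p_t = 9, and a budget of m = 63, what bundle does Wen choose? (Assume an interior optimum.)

c* = 9, t* = 6

MU_c = 0.5·c^(-0.5)·t^3 and MU_t = 3·√c·t^2.
MRS = MU_c/MU_t = (1/6)·t/c.
Tangency: set MRS = p_c/p_t = 1/9.
So (1/6)·t/c = 1/9, i.e. t = (2/3)·c.
Substitute into the budget 1·c + 9·t = 63: 7·c = 63, so c* = 9.
Then t* = (2/3)·9 = 6.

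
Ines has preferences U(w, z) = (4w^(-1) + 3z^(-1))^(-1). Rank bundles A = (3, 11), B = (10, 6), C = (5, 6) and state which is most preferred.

Evaluate utility at each bundle:
U(A) = 0.623.
U(B) = 1.111.
U(C) = 0.769.
Highest utility is B, so B ≻ C ≻ A.

Bundle B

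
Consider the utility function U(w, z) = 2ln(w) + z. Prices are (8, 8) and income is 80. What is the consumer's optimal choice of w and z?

w* = 2, z* = 8

MU_w = 2/w, MU_z = 1.
MRS = 2/w ÷ 1.
Tangency: set MRS = p_w/p_z = 8/8 = 1.
MRS depends only on w: 2/w = 1 ⇒ w* = 2/1 = 2.
From the budget, 8·z = 80 − 8·2 = 64, so z* = 8.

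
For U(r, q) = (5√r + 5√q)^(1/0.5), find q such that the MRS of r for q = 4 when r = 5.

For CES with ρ = 0.5, MRS = √(q/r).
Setting √(q/5) = 4 gives q/5 = 16 and q = 80.

q = 80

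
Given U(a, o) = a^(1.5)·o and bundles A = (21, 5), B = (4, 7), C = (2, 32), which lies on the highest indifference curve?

Evaluate utility at each bundle:
U(A) = 481.170.
U(B) = 56.000.
U(C) = 90.510.
Highest utility is A, so A ≻ C ≻ B.

Bundle A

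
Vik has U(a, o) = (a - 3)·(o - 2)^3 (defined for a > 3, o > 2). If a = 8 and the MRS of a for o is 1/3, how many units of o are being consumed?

MU_a = (o−2)^3, MU_o = 3·(a−3)·(o−2)^2.
MRS = (1/3)·(o−2)/(a−3).
Substitute a = 8: MRS = (o − 2)/15. Setting this equal to 1/3 gives o − 2 = (1/3)·15 = 5, so o = 7.

o = 7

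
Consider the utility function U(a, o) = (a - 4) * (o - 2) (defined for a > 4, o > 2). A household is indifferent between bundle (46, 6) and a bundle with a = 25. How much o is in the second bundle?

o = 10

U(46, 6) = 168.
Set U(25, o) = 168 and solve.
With a = 25: (25 − 4) = 21, so (o − 2) = 168/21 = 8.
So o = 2 + 8 = 10.
Check: U(25, 10) = 168.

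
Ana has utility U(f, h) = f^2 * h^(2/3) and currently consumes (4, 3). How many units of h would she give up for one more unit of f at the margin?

MU_f = 2·f·h^(2/3) and MU_h = 2/3·f^2·h^(-1/3).
MRS = MU_f/MU_h = (3)·h/f.
At (4, 3): MRS = 2.25.
The indifference curve has slope −2.25 at this bundle.

MRS = 2.25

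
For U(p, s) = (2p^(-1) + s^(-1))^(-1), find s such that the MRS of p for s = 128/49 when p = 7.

s = 8

For CES with ρ = -1, MRS = (2/1)·(s/p)^2.
Setting (2/1)·(s/7)^2 = 128/49 gives (s/7)^2 = 64/49, so s/7 = 8/7 and s = 8.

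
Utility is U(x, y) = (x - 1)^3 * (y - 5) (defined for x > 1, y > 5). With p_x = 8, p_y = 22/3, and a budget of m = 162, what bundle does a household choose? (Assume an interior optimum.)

MU_x = 3·(x−1)^2·(y−5), MU_y = (x−1)^3.
MRS = (3/1)·(y−5)/(x−1).
Tangency: set MRS = p_x/p_y = 8/(22/3) = 12/11.
So (3/1)·(y − 5)/(x − 1) = 12/11, i.e. (y − 5) = (4/11)·(x − 1).
Rewrite the budget in excess-of-subsistence terms: 8·(x − 1) + (22/3)·(y − 5) = 162 − 8·1 − (22/3)·5 = 352/3.
Substituting, (32/3)·(x − 1) = 352/3, so x − 1 = 11 and x* = 12.
Then y − 5 = (4/11)·11 = 4, so y* = 9.

x* = 12, y* = 9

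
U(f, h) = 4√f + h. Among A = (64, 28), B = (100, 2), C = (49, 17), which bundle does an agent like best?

Evaluate utility at each bundle:
U(A) = 60.000.
U(B) = 42.000.
U(C) = 45.000.
Highest utility is A, so A ≻ C ≻ B.

Bundle A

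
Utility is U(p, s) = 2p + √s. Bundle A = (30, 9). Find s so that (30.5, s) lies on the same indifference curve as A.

s = 4

U(30, 9) = 63.
Set U(30.5, s) = 63 and solve.
With p = 30.5: √s = 63 − 2·30.5 = 2, so √s = 2 and s = 4.
Check: U(30.5, 4) = 63.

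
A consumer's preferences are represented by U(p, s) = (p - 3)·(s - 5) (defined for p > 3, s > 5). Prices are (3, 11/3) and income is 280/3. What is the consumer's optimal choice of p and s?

MU_p = (s−5), MU_s = (p−3).
MRS = (s−5)/(p−3).
Tangency: set MRS = p_p/p_s = 3/(11/3) = 9/11.
So (s − 5)/(p − 3) = 9/11, i.e. (s − 5) = (9/11)·(p − 3).
Rewrite the budget in excess-of-subsistence terms: 3·(p − 3) + (11/3)·(s − 5) = 280/3 − 3·3 − (11/3)·5 = 66.
Substituting, 6·(p − 3) = 66, so p − 3 = 11 and p* = 14.
Then s − 5 = (9/11)·11 = 9, so s* = 14.

p* = 14, s* = 14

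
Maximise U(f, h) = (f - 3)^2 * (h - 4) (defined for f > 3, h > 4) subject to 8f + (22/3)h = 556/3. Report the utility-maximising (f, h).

MU_f = 2·(f−3)·(h−4), MU_h = (f−3)^2.
MRS = (2/1)·(h−4)/(f−3).
Tangency: set MRS = p_f/p_h = 8/(22/3) = 12/11.
So (2/1)·(h − 4)/(f − 3) = 12/11, i.e. (h − 4) = (6/11)·(f − 3).
Rewrite the budget in excess-of-subsistence terms: 8·(f − 3) + (22/3)·(h − 4) = 556/3 − 8·3 − (22/3)·4 = 132.
Substituting, 12·(f − 3) = 132, so f − 3 = 11 and f* = 14.
Then h − 4 = (6/11)·11 = 6, so h* = 10.

f* = 14, h* = 10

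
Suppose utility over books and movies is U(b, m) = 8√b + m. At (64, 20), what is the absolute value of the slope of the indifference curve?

MU_b = 8/(2√b), MU_m = 1.
MRS = 8/(2√b) ÷ 1.
At (64, 20): MRS = 0.5.
The indifference curve has slope −0.5 at this bundle.

MRS = 0.5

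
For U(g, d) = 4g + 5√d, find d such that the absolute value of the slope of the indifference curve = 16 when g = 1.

d = 100

MU_g = 4, MU_d = 5/(2√d).
MRS = 4 ÷ (5/(2√d)).
MRS depends only on d: 1.6·√d = 16 ⇒ √d = 16/1.6 = 10 ⇒ d = 100.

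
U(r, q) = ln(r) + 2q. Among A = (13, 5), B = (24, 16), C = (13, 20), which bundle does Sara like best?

Bundle C

Evaluate utility at each bundle:
U(A) = 12.565.
U(B) = 35.178.
U(C) = 42.565.
Highest utility is C, so C ≻ B ≻ A.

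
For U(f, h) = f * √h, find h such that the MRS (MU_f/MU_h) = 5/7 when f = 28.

MU_f = √h and MU_h = 0.5·f·h^(-0.5).
MRS = MU_f/MU_h = (2)·h/f.
Substitute f = 28: MRS = h/14. Setting h/14 = 5/7 gives h = (5/7)·14 = 10.

h = 10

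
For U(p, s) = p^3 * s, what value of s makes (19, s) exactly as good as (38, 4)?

s = 32

U(38, 4) = 219488.
Set U(19, s) = 219488 and solve.
With p = 19: 19^3 = 6859, so s = 219488/6859 = 32.
Check: U(19, 32) = 219488.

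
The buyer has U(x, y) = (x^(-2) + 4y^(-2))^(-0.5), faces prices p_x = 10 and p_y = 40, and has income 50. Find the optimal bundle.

x* = 1, y* = 1

For CES with ρ = -2, MRS = (1/4)·(y/x)^3.
Tangency: set MRS = p_x/p_y = 10/40 = 0.25.
So (y/x)^3 = 1; taking the cube root, y/x = 1, i.e. y = x.
Substitute into the budget 10·x + 40·y = 50: 50·x = 50, so x* = 1 and y* = 1.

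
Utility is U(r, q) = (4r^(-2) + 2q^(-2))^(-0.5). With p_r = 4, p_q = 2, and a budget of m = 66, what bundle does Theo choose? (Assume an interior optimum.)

For CES with ρ = -2, MRS = (4/2)·(q/r)^3.
Tangency: set MRS = p_r/p_q = 4/2 = 2.
So (q/r)^3 = 1; taking the cube root, q/r = 1, i.e. q = r.
Substitute into the budget 4·r + 2·q = 66: 6·r = 66, so r* = 11 and q* = 11.

r* = 11, q* = 11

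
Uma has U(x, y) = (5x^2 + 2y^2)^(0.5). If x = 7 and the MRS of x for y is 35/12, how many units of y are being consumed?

For CES with ρ = 2, MRS = (5/2)·(y/x)^(-1).
Setting (5/2)·(y/7)^(-1) = 35/12 gives (y/7)^(-1) = 7/6, so y/7 = 6/7 and y = 6.

y = 6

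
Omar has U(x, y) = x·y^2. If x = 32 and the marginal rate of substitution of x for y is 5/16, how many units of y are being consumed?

y = 20

MU_x = y^2 and MU_y = 2·x·y.
MRS = MU_x/MU_y = (1/2)·y/x.
Substitute x = 32: MRS = y/64. Setting y/64 = 5/16 gives y = (5/16)·64 = 20.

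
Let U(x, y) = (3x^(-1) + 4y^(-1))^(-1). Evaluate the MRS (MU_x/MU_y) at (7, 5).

MRS = 75/196

For CES with ρ = -1, MRS = (3/4)·(y/x)^2.
At (7, 5): MRS = 75/196.
So at (7, 5) the consumer would give up 75/196 units of y for one more unit of x.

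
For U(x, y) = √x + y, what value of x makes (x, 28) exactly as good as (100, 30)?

U(100, 30) = 40.
Set U(x, 28) = 40 and solve.
With y = 28: √x = 40 − 28 = 12, so √x = 12 and x = 144.
Check: U(144, 28) = 40.

x = 144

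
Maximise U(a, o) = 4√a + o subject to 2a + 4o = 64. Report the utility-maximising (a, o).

MU_a = 4/(2√a), MU_o = 1.
MRS = 4/(2√a) ÷ 1.
Tangency: set MRS = p_a/p_o = 2/4 = 0.5.
MRS depends only on a: 2/√a = 0.5 ⇒ √a = 2/0.5 = 4 ⇒ a* = 16.
From the budget, 4·o = 64 − 2·16 = 32, so o* = 8.

a* = 16, o* = 8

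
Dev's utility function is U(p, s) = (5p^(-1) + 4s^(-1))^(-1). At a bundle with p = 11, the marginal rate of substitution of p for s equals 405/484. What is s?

For CES with ρ = -1, MRS = (5/4)·(s/p)^2.
Setting (5/4)·(s/11)^2 = 405/484 gives (s/11)^2 = 81/121, so s/11 = 9/11 and s = 9.

s = 9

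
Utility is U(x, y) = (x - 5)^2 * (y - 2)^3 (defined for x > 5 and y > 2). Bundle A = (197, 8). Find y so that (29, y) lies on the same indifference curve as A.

U(197, 8) = 7962624.
Set U(29, y) = 7962624 and solve.
With x = 29: (29 − 5)^2 = 576, so (y − 2)^3 = 7962624/576 = 13824.
Taking the cube root (with y > 2): y − 2 = 24, so y = 26.
Check: U(29, 26) = 7962624.

y = 26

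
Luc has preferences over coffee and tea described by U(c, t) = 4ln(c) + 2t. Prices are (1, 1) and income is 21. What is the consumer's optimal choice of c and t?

c* = 2, t* = 19

MU_c = 4/c, MU_t = 2.
MRS = 4/c ÷ 2.
Tangency: set MRS = p_c/p_t = 1/1 = 1.
MRS depends only on c: 2/c = 1 ⇒ c* = 2/1 = 2.
From the budget, 1·t = 21 − 1·2 = 19, so t* = 19.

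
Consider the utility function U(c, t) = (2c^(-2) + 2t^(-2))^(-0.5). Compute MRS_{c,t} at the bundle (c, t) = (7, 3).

For CES with ρ = -2, MRS = (t/c)^3.
At (7, 3): MRS = 27/343.
So at (7, 3) the consumer would give up 27/343 units of t for one more unit of c.

MRS = 27/343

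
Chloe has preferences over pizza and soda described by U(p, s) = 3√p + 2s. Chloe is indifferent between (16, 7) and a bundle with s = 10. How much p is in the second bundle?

U(16, 7) = 26.
Set U(p, 10) = 26 and solve.
With s = 10: 3√p = 26 − 2·10 = 6, so √p = 2 and p = 4.
Check: U(4, 10) = 26.

p = 4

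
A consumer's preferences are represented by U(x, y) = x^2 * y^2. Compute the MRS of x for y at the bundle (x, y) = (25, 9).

MRS = 9/25

MU_x = 2·x·y^2 and MU_y = 2·x^2·y.
MRS = MU_x/MU_y = y/x.
At (25, 9): MRS = 9/25.
So at (25, 9) the consumer would give up 9/25 units of y for one more unit of x.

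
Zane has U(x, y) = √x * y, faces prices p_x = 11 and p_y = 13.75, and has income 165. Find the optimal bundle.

x* = 5, y* = 8

MU_x = 0.5·x^(-0.5)·y and MU_y = √x.
MRS = MU_x/MU_y = (0.5)·y/x.
Tangency: set MRS = p_x/p_y = 11/13.75 = 0.8.
So (0.5)·y/x = 0.8, i.e. y = 1.6·x.
Substitute into the budget 11·x + 13.75·y = 165: 33·x = 165, so x* = 5.
Then y* = 1.6·5 = 8.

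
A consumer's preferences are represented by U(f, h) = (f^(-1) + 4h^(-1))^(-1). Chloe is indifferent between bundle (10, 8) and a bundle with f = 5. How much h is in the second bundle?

U depends on (f, h) only through S = f^(-1) + 4h^(-1), so equal utility means equal S. At (10, 8): S = 0.6.
With f = 5: 5^(-1) = 0.2, so 4h^(-1) = 0.6 − 0.2 = 0.4, i.e. h^(-1) = 0.1.
Hence h = 1/0.1 = 10.
Check: U(5, 10) = 1.6667.

h = 10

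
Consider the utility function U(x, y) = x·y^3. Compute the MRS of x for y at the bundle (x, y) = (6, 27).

MRS = 1.5

MU_x = y^3 and MU_y = 3·x·y^2.
MRS = MU_x/MU_y = (1/3)·y/x.
At (6, 27): MRS = 1.5.
The indifference curve has slope −1.5 at this bundle.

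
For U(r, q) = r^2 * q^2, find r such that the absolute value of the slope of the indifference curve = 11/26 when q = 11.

r = 26

MU_r = 2·r·q^2 and MU_q = 2·r^2·q.
MRS = MU_r/MU_q = q/r.
Substitute q = 11: MRS = 11/r. Setting 11/r = 11/26 gives r = 11/(11/26) = 26.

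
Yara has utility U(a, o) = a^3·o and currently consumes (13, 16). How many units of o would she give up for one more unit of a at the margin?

MU_a = 3·a^2·o and MU_o = a^3.
MRS = MU_a/MU_o = (3/1)·o/a.
At (13, 16): MRS = 48/13.
That is, one extra unit of a is worth 48/13 units of o at the margin.

MRS = 48/13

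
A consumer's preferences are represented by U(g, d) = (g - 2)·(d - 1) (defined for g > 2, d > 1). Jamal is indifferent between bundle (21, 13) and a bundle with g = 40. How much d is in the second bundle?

U(21, 13) = 228.
Set U(40, d) = 228 and solve.
With g = 40: (40 − 2) = 38, so (d − 1) = 228/38 = 6.
So d = 1 + 6 = 7.
Check: U(40, 7) = 228.

d = 7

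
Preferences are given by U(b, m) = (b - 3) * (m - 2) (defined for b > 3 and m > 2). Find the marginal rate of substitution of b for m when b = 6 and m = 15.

MRS = 13/3

MU_b = (m−2), MU_m = (b−3).
MRS = (m−2)/(b−3).
At (6, 15): MRS = 13/3.
So at (6, 15) the consumer would give up 13/3 units of m for one more unit of b.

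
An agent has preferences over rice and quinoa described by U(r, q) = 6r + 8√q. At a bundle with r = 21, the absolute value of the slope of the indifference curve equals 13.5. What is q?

MU_r = 6, MU_q = 8/(2√q).
MRS = 6 ÷ (8/(2√q)).
MRS depends only on q: 1.5·√q = 13.5 ⇒ √q = 13.5/1.5 = 9 ⇒ q = 81.

q = 81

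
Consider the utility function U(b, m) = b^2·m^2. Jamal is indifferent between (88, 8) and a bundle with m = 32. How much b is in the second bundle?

b = 22

U(88, 8) = 495616.
Set U(b, 32) = 495616 and solve.
With m = 32: 32^2 = 1024, so b^2 = 495616/1024 = 484; taking the square root, b = 22.
Check: U(22, 32) = 495616.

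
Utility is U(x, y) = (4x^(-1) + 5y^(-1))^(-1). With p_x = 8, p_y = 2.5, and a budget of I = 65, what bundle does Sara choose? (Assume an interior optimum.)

For CES with ρ = -1, MRS = (4/5)·(y/x)^2.
Tangency: set MRS = p_x/p_y = 8/2.5 = 3.2.
So (y/x)^2 = 4; taking the square root, y/x = 2, i.e. y = 2·x.
Substitute into the budget 8·x + 2.5·y = 65: 13·x = 65, so x* = 5 and y* = 2·5 = 10.

x* = 5, y* = 10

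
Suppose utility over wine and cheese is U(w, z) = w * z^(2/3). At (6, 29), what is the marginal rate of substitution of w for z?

MU_w = z^(2/3) and MU_z = 2/3·w·z^(-1/3).
MRS = MU_w/MU_z = (1.5)·z/w.
At (6, 29): MRS = 7.25.
That is, one extra unit of w is worth 7.25 units of z at the margin.

MRS = 7.25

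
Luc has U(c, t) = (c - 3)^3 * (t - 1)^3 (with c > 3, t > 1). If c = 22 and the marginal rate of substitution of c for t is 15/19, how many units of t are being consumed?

MU_c = 3·(c−3)^2·(t−1)^3, MU_t = 3·(c−3)^3·(t−1)^2.
MRS = (t−1)/(c−3).
Substitute c = 22: MRS = (t − 1)/19. Setting this equal to 15/19 gives t − 1 = (15/19)·19 = 15, so t = 16.

t = 16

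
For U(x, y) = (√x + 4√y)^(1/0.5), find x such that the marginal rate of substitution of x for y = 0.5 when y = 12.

x = 3

For CES with ρ = 0.5, MRS = (1/4)·√(y/x).
Setting (1/4)·√(12/x) = 0.5 gives √(12/x) = 2, so 12/x = 4 and x = 3.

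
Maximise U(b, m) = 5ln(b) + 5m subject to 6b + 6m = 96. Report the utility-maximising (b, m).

b* = 1, m* = 15

MU_b = 5/b, MU_m = 5.
MRS = 5/b ÷ 5.
Tangency: set MRS = p_b/p_m = 6/6 = 1.
MRS depends only on b: 1/b = 1 ⇒ b* = 1/1 = 1.
From the budget, 6·m = 96 − 6·1 = 90, so m* = 15.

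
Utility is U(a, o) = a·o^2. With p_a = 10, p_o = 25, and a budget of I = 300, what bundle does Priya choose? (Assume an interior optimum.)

a* = 10, o* = 8

MU_a = o^2 and MU_o = 2·a·o.
MRS = MU_a/MU_o = (1/2)·o/a.
Tangency: set MRS = p_a/p_o = 10/25 = 0.4.
So (1/2)·o/a = 0.4, i.e. o = 0.8·a.
Substitute into the budget 10·a + 25·o = 300: 30·a = 300, so a* = 10.
Then o* = 0.8·10 = 8.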